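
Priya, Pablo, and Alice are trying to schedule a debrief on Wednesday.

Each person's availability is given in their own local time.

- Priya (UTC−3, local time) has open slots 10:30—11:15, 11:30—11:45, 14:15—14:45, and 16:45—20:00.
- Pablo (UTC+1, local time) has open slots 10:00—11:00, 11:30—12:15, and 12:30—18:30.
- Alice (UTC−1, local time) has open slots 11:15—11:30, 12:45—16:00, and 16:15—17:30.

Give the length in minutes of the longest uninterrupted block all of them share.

Priya → UTC: 13:30–14:15, 14:30–14:45, 17:15–17:45, 19:45–23:00.
Pablo → UTC: 09:00–10:00, 10:30–11:15, 11:30–17:30.
Alice → UTC: 12:15–12:30, 13:45–17:00, 17:15–18:30.
Priya ∩ Pablo: 13:30–14:15, 14:30–14:45, 17:15–17:30.
Priya ∩ Pablo ∩ Alice: 13:45–14:15, 14:30–14:45, 17:15–17:30.
Common window lengths: 30, 15, 15 min; longest is 30.

30 minutes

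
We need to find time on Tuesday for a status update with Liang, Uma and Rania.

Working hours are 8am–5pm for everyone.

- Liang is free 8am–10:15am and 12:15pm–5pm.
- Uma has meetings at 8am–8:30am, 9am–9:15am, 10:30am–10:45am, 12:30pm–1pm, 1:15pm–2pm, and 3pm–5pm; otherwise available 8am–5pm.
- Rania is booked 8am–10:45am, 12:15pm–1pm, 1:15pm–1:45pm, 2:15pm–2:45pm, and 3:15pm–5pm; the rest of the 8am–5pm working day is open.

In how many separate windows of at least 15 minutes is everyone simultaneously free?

3

Uma free within 08:00–17:00: 08:30–09:00, 09:15–10:30, 10:45–12:30, 13:00–13:15, 14:00–15:00.
Rania free within 08:00–17:00: 10:45–12:15, 13:00–13:15, 13:45–14:15, 14:45–15:15.
Liang ∩ Uma: 08:30–09:00, 09:15–10:15, 12:15–12:30, 13:00–13:15, 14:00–15:00.
Liang ∩ Uma ∩ Rania: 13:00–13:15, 14:00–14:15, 14:45–15:00.
Windows ≥ 15 min: 13:00–13:15, 14:00–14:15, 14:45–15:00.
That's 3 windows.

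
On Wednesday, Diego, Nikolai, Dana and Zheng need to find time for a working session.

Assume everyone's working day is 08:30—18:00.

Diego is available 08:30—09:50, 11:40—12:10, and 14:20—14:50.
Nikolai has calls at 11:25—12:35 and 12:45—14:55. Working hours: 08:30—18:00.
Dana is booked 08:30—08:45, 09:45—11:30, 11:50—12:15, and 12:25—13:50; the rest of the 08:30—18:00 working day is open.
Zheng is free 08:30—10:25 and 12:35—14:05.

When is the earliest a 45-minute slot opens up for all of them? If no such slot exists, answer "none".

08:45

Nikolai free within 08:30–18:00: 08:30–11:25, 12:35–12:45, 14:55–18:00.
Dana free within 08:30–18:00: 08:45–09:45, 11:30–11:50, 12:15–12:25, 13:50–18:00.
Diego ∩ Nikolai: 08:30–09:50.
Diego ∩ Nikolai ∩ Dana: 08:45–09:45.
Diego ∩ Nikolai ∩ Dana ∩ Zheng: 08:45–09:45.
Windows ≥ 45 min: 08:45–09:45.
Earliest such window starts at 08:45.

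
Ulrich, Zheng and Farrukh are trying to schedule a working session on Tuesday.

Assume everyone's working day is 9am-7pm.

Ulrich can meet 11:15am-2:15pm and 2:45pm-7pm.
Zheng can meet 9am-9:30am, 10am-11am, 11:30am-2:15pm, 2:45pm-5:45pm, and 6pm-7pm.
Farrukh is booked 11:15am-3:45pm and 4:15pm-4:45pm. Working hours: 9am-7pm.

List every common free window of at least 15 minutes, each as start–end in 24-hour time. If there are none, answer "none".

15:45–16:15, 16:45–17:45, 18:00–19:00

Farrukh free within 09:00–19:00: 09:00–11:15, 15:45–16:15, 16:45–19:00.
Ulrich ∩ Zheng: 11:30–14:15, 14:45–17:45, 18:00–19:00.
Ulrich ∩ Zheng ∩ Farrukh: 15:45–16:15, 16:45–17:45, 18:00–19:00.
Windows ≥ 15 min: 15:45–16:15, 16:45–17:45, 18:00–19:00.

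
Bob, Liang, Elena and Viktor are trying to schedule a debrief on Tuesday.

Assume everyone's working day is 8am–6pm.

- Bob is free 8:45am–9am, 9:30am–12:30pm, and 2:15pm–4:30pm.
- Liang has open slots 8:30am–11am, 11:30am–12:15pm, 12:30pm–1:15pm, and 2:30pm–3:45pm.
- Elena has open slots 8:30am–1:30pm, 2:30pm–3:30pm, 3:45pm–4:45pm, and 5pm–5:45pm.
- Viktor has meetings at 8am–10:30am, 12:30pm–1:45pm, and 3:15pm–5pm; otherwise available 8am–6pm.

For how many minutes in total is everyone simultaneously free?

120 minutes

Viktor free within 08:00–18:00: 10:30–12:30, 13:45–15:15, 17:00–18:00.
Bob ∩ Liang: 08:45–09:00, 09:30–11:00, 11:30–12:15, 14:30–15:45.
Bob ∩ Liang ∩ Elena: 08:45–09:00, 09:30–11:00, 11:30–12:15, 14:30–15:30.
Bob ∩ Liang ∩ Elena ∩ Viktor: 10:30–11:00, 11:30–12:15, 14:30–15:15.
Total common minutes: 30 + 45 + 45 = 120.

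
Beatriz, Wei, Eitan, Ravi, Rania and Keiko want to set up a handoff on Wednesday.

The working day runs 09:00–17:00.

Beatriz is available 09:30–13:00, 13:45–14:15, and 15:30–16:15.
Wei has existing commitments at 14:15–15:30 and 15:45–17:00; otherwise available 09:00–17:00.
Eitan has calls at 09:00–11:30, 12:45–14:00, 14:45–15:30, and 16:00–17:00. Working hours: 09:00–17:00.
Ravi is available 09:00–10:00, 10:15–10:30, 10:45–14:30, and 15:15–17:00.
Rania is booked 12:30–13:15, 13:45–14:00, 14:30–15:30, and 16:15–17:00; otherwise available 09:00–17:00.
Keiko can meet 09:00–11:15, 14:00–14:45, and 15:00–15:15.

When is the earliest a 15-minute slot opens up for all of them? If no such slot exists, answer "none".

Wei free within 09:00–17:00: 09:00–14:15, 15:30–15:45.
Eitan free within 09:00–17:00: 11:30–12:45, 14:00–14:45, 15:30–16:00.
Rania free within 09:00–17:00: 09:00–12:30, 13:15–13:45, 14:00–14:30, 15:30–16:15.
Beatriz ∩ Wei: 09:30–13:00, 13:45–14:15, 15:30–15:45.
Beatriz ∩ Wei ∩ Eitan: 11:30–12:45, 14:00–14:15, 15:30–15:45.
Beatriz ∩ Wei ∩ Eitan ∩ Ravi: 11:30–12:45, 14:00–14:15, 15:30–15:45.
Beatriz ∩ Wei ∩ Eitan ∩ Ravi ∩ Rania: 11:30–12:30, 14:00–14:15, 15:30–15:45.
Beatriz ∩ Wei ∩ Eitan ∩ Ravi ∩ Rania ∩ Keiko: 14:00–14:15.
Windows ≥ 15 min: 14:00–14:15.
Earliest such window starts at 14:00.

14:00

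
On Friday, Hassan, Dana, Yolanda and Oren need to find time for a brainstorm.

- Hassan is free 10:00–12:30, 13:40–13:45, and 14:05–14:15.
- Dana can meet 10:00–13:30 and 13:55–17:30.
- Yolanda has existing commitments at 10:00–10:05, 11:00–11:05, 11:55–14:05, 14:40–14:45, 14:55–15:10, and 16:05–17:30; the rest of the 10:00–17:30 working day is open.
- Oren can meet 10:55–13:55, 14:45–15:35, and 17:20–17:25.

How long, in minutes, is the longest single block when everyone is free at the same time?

50 minutes

Yolanda free within 10:00–17:30: 10:05–11:00, 11:05–11:55, 14:05–14:40, 14:45–14:55, 15:10–16:05.
Hassan ∩ Dana: 10:00–12:30, 14:05–14:15.
Hassan ∩ Dana ∩ Yolanda: 10:05–11:00, 11:05–11:55, 14:05–14:15.
Hassan ∩ Dana ∩ Yolanda ∩ Oren: 10:55–11:00, 11:05–11:55.
Common window lengths: 5, 50 min; longest is 50.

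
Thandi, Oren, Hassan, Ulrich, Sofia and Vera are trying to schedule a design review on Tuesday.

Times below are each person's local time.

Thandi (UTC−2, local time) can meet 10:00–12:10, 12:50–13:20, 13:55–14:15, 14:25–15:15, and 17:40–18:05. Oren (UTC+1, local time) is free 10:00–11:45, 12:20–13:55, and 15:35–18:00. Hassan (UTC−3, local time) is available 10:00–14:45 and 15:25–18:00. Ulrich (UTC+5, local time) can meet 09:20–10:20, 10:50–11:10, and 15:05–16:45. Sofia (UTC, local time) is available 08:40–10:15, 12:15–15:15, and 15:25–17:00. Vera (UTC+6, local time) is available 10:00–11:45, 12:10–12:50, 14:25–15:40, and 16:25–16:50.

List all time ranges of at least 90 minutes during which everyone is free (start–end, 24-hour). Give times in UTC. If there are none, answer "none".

none

Thandi → UTC: 12:00–14:10, 14:50–15:20, 15:55–16:15, 16:25–17:15, 19:40–20:05.
Oren → UTC: 09:00–10:45, 11:20–12:55, 14:35–17:00.
Hassan → UTC: 13:00–17:45, 18:25–21:00.
Ulrich → UTC: 04:20–05:20, 05:50–06:10, 10:05–11:45.
Sofia → UTC: 08:40–10:15, 12:15–15:15, 15:25–17:00.
Vera → UTC: 04:00–05:45, 06:10–06:50, 08:25–09:40, 10:25–10:50.
Thandi ∩ Oren: 12:00–12:55, 14:50–15:20, 15:55–16:15, 16:25–17:00.
Thandi ∩ Oren ∩ Hassan: 14:50–15:20, 15:55–16:15, 16:25–17:00.
Thandi ∩ Oren ∩ Hassan ∩ Ulrich: (none).
Thandi ∩ Oren ∩ Hassan ∩ Ulrich ∩ Sofia: (none).
Thandi ∩ Oren ∩ Hassan ∩ Ulrich ∩ Sofia ∩ Vera: (none).
Windows ≥ 90 min: (none).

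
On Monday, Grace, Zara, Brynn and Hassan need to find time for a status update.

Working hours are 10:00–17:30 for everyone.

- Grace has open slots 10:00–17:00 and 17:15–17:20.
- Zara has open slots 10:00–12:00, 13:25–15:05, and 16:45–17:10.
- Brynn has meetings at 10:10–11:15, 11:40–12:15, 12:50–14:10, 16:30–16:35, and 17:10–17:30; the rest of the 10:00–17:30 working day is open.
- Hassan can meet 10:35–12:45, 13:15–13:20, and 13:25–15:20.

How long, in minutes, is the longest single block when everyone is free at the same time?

55 minutes

Brynn free within 10:00–17:30: 10:00–10:10, 11:15–11:40, 12:15–12:50, 14:10–16:30, 16:35–17:10.
Grace ∩ Zara: 10:00–12:00, 13:25–15:05, 16:45–17:00.
Grace ∩ Zara ∩ Brynn: 10:00–10:10, 11:15–11:40, 14:10–15:05, 16:45–17:00.
Grace ∩ Zara ∩ Brynn ∩ Hassan: 11:15–11:40, 14:10–15:05.
Common window lengths: 25, 55 min; longest is 55.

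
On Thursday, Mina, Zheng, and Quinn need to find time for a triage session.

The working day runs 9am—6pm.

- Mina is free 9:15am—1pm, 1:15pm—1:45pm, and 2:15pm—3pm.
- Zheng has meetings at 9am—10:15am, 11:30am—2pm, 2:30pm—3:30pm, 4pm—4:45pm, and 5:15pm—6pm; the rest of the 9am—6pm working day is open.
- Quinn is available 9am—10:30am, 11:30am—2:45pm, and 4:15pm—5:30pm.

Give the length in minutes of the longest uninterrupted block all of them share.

Zheng free within 09:00–18:00: 10:15–11:30, 14:00–14:30, 15:30–16:00, 16:45–17:15.
Mina ∩ Zheng: 10:15–11:30, 14:15–14:30.
Mina ∩ Zheng ∩ Quinn: 10:15–10:30, 14:15–14:30.
Common window lengths: 15, 15 min; longest is 15.

15 minutes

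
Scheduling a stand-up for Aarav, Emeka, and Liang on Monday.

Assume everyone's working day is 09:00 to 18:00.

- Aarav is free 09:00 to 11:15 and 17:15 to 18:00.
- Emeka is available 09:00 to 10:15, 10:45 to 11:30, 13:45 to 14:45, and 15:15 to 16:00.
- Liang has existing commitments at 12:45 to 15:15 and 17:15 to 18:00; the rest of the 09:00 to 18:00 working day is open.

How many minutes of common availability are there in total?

105 minutes

Liang free within 09:00–18:00: 09:00–12:45, 15:15–17:15.
Aarav ∩ Emeka: 09:00–10:15, 10:45–11:15.
Aarav ∩ Emeka ∩ Liang: 09:00–10:15, 10:45–11:15.
Total common minutes: 75 + 30 = 105.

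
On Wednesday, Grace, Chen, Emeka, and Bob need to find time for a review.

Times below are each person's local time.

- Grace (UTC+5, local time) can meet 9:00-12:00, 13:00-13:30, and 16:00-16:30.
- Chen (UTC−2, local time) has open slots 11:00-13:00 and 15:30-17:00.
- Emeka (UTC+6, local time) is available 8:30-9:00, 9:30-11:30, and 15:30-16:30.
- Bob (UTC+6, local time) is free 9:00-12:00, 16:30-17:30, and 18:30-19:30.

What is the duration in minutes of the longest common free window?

0 minutes

Grace → UTC: 04:00–07:00, 08:00–08:30, 11:00–11:30.
Chen → UTC: 13:00–15:00, 17:30–19:00.
Emeka → UTC: 02:30–03:00, 03:30–05:30, 09:30–10:30.
Bob → UTC: 03:00–06:00, 10:30–11:30, 12:30–13:30.
Grace ∩ Chen: (none).
Grace ∩ Chen ∩ Emeka: (none).
Grace ∩ Chen ∩ Emeka ∩ Bob: (none).
No common window.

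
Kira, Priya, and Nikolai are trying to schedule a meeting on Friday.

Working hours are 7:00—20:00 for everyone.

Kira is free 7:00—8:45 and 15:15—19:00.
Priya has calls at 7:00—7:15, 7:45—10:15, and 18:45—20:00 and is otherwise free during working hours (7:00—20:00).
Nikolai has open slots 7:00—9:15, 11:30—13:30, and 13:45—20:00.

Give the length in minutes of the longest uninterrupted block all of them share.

210 minutes

Priya free within 07:00–20:00: 07:15–07:45, 10:15–18:45.
Kira ∩ Priya: 07:15–07:45, 15:15–18:45.
Kira ∩ Priya ∩ Nikolai: 07:15–07:45, 15:15–18:45.
Common window lengths: 30, 210 min; longest is 210.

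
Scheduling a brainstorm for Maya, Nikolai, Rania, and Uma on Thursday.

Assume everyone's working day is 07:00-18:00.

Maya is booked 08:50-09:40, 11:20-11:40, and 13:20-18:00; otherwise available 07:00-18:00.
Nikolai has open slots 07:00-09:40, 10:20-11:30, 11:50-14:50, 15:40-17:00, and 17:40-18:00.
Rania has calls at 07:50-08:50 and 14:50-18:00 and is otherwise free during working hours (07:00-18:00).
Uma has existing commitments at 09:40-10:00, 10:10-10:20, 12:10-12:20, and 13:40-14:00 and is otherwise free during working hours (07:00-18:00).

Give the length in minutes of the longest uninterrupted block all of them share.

60 minutes

Maya free within 07:00–18:00: 07:00–08:50, 09:40–11:20, 11:40–13:20.
Rania free within 07:00–18:00: 07:00–07:50, 08:50–14:50.
Uma free within 07:00–18:00: 07:00–09:40, 10:00–10:10, 10:20–12:10, 12:20–13:40, 14:00–18:00.
Maya ∩ Nikolai: 07:00–08:50, 10:20–11:20, 11:50–13:20.
Maya ∩ Nikolai ∩ Rania: 07:00–07:50, 10:20–11:20, 11:50–13:20.
Maya ∩ Nikolai ∩ Rania ∩ Uma: 07:00–07:50, 10:20–11:20, 11:50–12:10, 12:20–13:20.
Common window lengths: 50, 60, 20, 60 min; longest is 60.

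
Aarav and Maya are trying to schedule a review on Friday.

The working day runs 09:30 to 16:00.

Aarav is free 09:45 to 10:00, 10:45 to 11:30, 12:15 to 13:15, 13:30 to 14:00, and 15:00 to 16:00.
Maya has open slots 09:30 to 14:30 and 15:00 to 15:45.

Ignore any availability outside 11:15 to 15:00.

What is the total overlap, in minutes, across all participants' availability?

105 minutes

Aarav ∩ Maya: 09:45–10:00, 10:45–11:30, 12:15–13:15, 13:30–14:00, 15:00–15:45.
Restricted to 11:15–15:00: 11:15–11:30, 12:15–13:15, 13:30–14:00.
Total common minutes: 15 + 60 + 30 = 105.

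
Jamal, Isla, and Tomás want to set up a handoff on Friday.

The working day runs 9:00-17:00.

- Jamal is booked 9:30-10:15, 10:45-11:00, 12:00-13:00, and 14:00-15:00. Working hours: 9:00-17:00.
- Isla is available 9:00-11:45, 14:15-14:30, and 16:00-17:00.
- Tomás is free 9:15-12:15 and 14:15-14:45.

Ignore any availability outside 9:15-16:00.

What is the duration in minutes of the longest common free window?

45 minutes

Jamal free within 09:00–17:00: 09:00–09:30, 10:15–10:45, 11:00–12:00, 13:00–14:00, 15:00–17:00.
Jamal ∩ Isla: 09:00–09:30, 10:15–10:45, 11:00–11:45, 16:00–17:00.
Jamal ∩ Isla ∩ Tomás: 09:15–09:30, 10:15–10:45, 11:00–11:45.
Restricted to 09:15–16:00: 09:15–09:30, 10:15–10:45, 11:00–11:45.
Common window lengths: 15, 30, 45 min; longest is 45.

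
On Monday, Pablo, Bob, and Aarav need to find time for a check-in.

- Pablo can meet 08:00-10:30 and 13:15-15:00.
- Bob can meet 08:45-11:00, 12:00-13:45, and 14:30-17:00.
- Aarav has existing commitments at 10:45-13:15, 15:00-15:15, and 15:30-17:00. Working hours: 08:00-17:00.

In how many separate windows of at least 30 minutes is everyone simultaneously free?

Aarav free within 08:00–17:00: 08:00–10:45, 13:15–15:00, 15:15–15:30.
Pablo ∩ Bob: 08:45–10:30, 13:15–13:45, 14:30–15:00.
Pablo ∩ Bob ∩ Aarav: 08:45–10:30, 13:15–13:45, 14:30–15:00.
Windows ≥ 30 min: 08:45–10:30, 13:15–13:45, 14:30–15:00.
That's 3 windows.

3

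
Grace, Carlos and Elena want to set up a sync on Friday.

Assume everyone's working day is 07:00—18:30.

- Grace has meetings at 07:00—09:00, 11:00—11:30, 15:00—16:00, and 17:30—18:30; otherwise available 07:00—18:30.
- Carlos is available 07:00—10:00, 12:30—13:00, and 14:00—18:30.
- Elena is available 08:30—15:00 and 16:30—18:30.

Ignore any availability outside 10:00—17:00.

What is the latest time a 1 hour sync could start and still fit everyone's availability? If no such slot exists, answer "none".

14:00

Grace free within 07:00–18:30: 09:00–11:00, 11:30–15:00, 16:00–17:30.
Grace ∩ Carlos: 09:00–10:00, 12:30–13:00, 14:00–15:00, 16:00–17:30.
Grace ∩ Carlos ∩ Elena: 09:00–10:00, 12:30–13:00, 14:00–15:00, 16:30–17:30.
Restricted to 10:00–17:00: 12:30–13:00, 14:00–15:00, 16:30–17:00.
Windows ≥ 60 min: 14:00–15:00.
Latest start in the last window 14:00–15:00 is 15:00 − 60 min = 14:00.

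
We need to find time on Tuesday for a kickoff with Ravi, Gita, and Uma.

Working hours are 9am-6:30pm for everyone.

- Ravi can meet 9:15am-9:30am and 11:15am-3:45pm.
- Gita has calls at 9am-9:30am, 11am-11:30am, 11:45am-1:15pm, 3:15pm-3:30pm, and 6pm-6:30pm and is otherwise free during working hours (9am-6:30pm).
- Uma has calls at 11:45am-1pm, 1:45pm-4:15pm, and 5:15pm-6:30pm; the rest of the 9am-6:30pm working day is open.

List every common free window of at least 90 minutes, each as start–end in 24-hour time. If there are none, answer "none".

Gita free within 09:00–18:30: 09:30–11:00, 11:30–11:45, 13:15–15:15, 15:30–18:00.
Uma free within 09:00–18:30: 09:00–11:45, 13:00–13:45, 16:15–17:15.
Ravi ∩ Gita: 11:30–11:45, 13:15–15:15, 15:30–15:45.
Ravi ∩ Gita ∩ Uma: 11:30–11:45, 13:15–13:45.
Windows ≥ 90 min: (none).

none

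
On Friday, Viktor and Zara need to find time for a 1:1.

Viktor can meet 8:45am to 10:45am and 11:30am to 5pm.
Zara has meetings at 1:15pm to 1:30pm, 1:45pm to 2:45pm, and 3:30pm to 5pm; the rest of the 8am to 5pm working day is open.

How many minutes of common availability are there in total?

Zara free within 08:00–17:00: 08:00–13:15, 13:30–13:45, 14:45–15:30.
Viktor ∩ Zara: 08:45–10:45, 11:30–13:15, 13:30–13:45, 14:45–15:30.
Total common minutes: 120 + 105 + 15 + 45 = 285.

285 minutes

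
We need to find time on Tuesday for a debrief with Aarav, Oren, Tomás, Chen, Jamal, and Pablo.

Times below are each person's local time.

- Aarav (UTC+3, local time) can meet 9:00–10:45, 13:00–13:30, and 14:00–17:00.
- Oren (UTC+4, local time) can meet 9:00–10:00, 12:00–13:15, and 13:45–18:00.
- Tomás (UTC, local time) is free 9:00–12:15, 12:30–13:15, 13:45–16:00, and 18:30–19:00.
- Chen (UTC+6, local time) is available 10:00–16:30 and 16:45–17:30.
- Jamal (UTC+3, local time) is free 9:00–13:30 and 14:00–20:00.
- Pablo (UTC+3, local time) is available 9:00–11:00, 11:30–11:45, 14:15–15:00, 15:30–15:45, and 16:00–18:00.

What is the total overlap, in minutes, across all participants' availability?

Aarav → UTC: 06:00–07:45, 10:00–10:30, 11:00–14:00.
Oren → UTC: 05:00–06:00, 08:00–09:15, 09:45–14:00.
Tomás → UTC: 09:00–12:15, 12:30–13:15, 13:45–16:00, 18:30–19:00.
Chen → UTC: 04:00–10:30, 10:45–11:30.
Jamal → UTC: 06:00–10:30, 11:00–17:00.
Pablo → UTC: 06:00–08:00, 08:30–08:45, 11:15–12:00, 12:30–12:45, 13:00–15:00.
Aarav ∩ Oren: 10:00–10:30, 11:00–14:00.
Aarav ∩ Oren ∩ Tomás: 10:00–10:30, 11:00–12:15, 12:30–13:15, 13:45–14:00.
Aarav ∩ Oren ∩ Tomás ∩ Chen: 10:00–10:30, 11:00–11:30.
Aarav ∩ Oren ∩ Tomás ∩ Chen ∩ Jamal: 10:00–10:30, 11:00–11:30.
Aarav ∩ Oren ∩ Tomás ∩ Chen ∩ Jamal ∩ Pablo: 11:15–11:30.
Total common minutes: 15.

15 minutes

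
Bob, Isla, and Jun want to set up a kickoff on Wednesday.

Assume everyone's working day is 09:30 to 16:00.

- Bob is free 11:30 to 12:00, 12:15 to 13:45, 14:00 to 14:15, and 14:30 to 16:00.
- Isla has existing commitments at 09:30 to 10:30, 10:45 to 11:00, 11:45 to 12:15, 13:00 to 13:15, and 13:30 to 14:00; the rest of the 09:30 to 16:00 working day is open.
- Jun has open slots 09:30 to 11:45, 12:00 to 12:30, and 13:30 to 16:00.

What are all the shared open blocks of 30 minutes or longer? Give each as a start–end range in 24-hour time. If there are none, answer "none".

14:30–16:00

Isla free within 09:30–16:00: 10:30–10:45, 11:00–11:45, 12:15–13:00, 13:15–13:30, 14:00–16:00.
Bob ∩ Isla: 11:30–11:45, 12:15–13:00, 13:15–13:30, 14:00–14:15, 14:30–16:00.
Bob ∩ Isla ∩ Jun: 11:30–11:45, 12:15–12:30, 14:00–14:15, 14:30–16:00.
Windows ≥ 30 min: 14:30–16:00.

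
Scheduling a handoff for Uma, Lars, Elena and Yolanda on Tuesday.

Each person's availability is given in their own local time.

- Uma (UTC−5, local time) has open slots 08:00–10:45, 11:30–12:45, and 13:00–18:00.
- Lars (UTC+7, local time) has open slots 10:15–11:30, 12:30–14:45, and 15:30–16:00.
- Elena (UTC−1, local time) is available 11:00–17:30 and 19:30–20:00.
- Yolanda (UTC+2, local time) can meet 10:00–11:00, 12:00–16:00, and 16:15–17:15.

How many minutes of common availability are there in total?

Uma → UTC: 13:00–15:45, 16:30–17:45, 18:00–23:00.
Lars → UTC: 03:15–04:30, 05:30–07:45, 08:30–09:00.
Elena → UTC: 12:00–18:30, 20:30–21:00.
Yolanda → UTC: 08:00–09:00, 10:00–14:00, 14:15–15:15.
Uma ∩ Lars: (none).
Uma ∩ Lars ∩ Elena: (none).
Uma ∩ Lars ∩ Elena ∩ Yolanda: (none).
Total common minutes: 0.

0 minutes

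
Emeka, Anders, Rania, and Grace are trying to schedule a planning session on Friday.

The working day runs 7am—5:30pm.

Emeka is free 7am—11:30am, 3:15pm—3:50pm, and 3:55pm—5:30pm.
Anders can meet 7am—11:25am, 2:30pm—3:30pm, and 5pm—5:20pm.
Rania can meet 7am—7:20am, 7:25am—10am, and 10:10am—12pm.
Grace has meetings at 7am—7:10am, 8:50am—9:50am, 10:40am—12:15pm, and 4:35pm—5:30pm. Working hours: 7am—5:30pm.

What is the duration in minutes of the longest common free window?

Grace free within 07:00–17:30: 07:10–08:50, 09:50–10:40, 12:15–16:35.
Emeka ∩ Anders: 07:00–11:25, 15:15–15:30, 17:00–17:20.
Emeka ∩ Anders ∩ Rania: 07:00–07:20, 07:25–10:00, 10:10–11:25.
Emeka ∩ Anders ∩ Rania ∩ Grace: 07:10–07:20, 07:25–08:50, 09:50–10:00, 10:10–10:40.
Common window lengths: 10, 85, 10, 30 min; longest is 85.

85 minutes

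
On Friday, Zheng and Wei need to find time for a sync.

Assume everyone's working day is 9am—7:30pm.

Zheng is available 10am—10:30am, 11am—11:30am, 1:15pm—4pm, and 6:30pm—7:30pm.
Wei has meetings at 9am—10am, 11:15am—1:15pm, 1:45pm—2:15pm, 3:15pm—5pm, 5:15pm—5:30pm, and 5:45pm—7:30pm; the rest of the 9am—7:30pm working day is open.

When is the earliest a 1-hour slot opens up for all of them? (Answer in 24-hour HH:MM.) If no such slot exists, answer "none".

Wei free within 09:00–19:30: 10:00–11:15, 13:15–13:45, 14:15–15:15, 17:00–17:15, 17:30–17:45.
Zheng ∩ Wei: 10:00–10:30, 11:00–11:15, 13:15–13:45, 14:15–15:15.
Windows ≥ 60 min: 14:15–15:15.
Earliest such window starts at 14:15.

14:15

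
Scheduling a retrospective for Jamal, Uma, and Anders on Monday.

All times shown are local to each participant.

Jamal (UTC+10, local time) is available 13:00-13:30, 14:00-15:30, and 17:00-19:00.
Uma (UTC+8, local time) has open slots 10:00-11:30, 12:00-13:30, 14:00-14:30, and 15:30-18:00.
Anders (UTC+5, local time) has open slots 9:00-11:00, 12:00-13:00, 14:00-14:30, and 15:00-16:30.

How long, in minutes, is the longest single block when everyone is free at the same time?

90 minutes

Jamal → UTC: 03:00–03:30, 04:00–05:30, 07:00–09:00.
Uma → UTC: 02:00–03:30, 04:00–05:30, 06:00–06:30, 07:30–10:00.
Anders → UTC: 04:00–06:00, 07:00–08:00, 09:00–09:30, 10:00–11:30.
Jamal ∩ Uma: 03:00–03:30, 04:00–05:30, 07:30–09:00.
Jamal ∩ Uma ∩ Anders: 04:00–05:30, 07:30–08:00.
Common window lengths: 90, 30 min; longest is 90.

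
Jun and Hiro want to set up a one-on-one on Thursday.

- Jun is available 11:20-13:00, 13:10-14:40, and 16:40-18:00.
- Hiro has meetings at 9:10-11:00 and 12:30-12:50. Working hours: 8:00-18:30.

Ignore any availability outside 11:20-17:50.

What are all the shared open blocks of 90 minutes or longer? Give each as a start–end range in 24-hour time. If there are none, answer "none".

13:10–14:40

Hiro free within 08:00–18:30: 08:00–09:10, 11:00–12:30, 12:50–18:30.
Jun ∩ Hiro: 11:20–12:30, 12:50–13:00, 13:10–14:40, 16:40–18:00.
Restricted to 11:20–17:50: 11:20–12:30, 12:50–13:00, 13:10–14:40, 16:40–17:50.
Windows ≥ 90 min: 13:10–14:40.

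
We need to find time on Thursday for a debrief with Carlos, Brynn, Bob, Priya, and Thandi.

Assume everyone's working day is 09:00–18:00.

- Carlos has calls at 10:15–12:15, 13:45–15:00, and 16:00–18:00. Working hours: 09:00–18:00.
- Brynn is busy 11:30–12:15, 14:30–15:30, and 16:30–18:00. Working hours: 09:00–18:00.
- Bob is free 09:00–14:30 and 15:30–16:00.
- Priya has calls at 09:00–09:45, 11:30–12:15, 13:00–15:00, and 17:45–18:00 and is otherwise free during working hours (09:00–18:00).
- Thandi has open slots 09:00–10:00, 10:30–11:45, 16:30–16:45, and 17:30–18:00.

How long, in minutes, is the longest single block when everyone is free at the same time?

Carlos free within 09:00–18:00: 09:00–10:15, 12:15–13:45, 15:00–16:00.
Brynn free within 09:00–18:00: 09:00–11:30, 12:15–14:30, 15:30–16:30.
Priya free within 09:00–18:00: 09:45–11:30, 12:15–13:00, 15:00–17:45.
Carlos ∩ Brynn: 09:00–10:15, 12:15–13:45, 15:30–16:00.
Carlos ∩ Brynn ∩ Bob: 09:00–10:15, 12:15–13:45, 15:30–16:00.
Carlos ∩ Brynn ∩ Bob ∩ Priya: 09:45–10:15, 12:15–13:00, 15:30–16:00.
Carlos ∩ Brynn ∩ Bob ∩ Priya ∩ Thandi: 09:45–10:00.
Single common window of 15 minutes.

15 minutes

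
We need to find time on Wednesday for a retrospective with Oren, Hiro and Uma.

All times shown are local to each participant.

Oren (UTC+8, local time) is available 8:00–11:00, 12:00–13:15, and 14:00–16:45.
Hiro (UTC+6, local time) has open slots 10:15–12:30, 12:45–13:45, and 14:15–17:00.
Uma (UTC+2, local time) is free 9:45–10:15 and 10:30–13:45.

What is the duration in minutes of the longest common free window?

15 minutes

Oren → UTC: 00:00–03:00, 04:00–05:15, 06:00–08:45.
Hiro → UTC: 04:15–06:30, 06:45–07:45, 08:15–11:00.
Uma → UTC: 07:45–08:15, 08:30–11:45.
Oren ∩ Hiro: 04:15–05:15, 06:00–06:30, 06:45–07:45, 08:15–08:45.
Oren ∩ Hiro ∩ Uma: 08:30–08:45.
Single common window of 15 minutes.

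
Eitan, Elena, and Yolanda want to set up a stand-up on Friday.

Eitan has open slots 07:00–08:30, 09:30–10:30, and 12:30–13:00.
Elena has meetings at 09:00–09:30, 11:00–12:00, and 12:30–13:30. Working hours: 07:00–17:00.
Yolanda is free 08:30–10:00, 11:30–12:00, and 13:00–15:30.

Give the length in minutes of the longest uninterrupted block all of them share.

Elena free within 07:00–17:00: 07:00–09:00, 09:30–11:00, 12:00–12:30, 13:30–17:00.
Eitan ∩ Elena: 07:00–08:30, 09:30–10:30.
Eitan ∩ Elena ∩ Yolanda: 09:30–10:00.
Single common window of 30 minutes.

30 minutes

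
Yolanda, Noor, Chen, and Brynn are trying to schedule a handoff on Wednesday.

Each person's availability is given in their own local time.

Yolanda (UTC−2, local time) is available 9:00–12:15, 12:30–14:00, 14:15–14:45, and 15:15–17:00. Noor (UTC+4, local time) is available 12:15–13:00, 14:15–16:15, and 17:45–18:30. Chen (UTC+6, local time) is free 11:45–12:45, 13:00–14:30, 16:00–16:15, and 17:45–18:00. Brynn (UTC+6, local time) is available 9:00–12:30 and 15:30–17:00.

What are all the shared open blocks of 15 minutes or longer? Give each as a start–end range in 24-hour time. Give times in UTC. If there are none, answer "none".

none

Yolanda → UTC: 11:00–14:15, 14:30–16:00, 16:15–16:45, 17:15–19:00.
Noor → UTC: 08:15–09:00, 10:15–12:15, 13:45–14:30.
Chen → UTC: 05:45–06:45, 07:00–08:30, 10:00–10:15, 11:45–12:00.
Brynn → UTC: 03:00–06:30, 09:30–11:00.
Yolanda ∩ Noor: 11:00–12:15, 13:45–14:15.
Yolanda ∩ Noor ∩ Chen: 11:45–12:00.
Yolanda ∩ Noor ∩ Chen ∩ Brynn: (none).
Windows ≥ 15 min: (none).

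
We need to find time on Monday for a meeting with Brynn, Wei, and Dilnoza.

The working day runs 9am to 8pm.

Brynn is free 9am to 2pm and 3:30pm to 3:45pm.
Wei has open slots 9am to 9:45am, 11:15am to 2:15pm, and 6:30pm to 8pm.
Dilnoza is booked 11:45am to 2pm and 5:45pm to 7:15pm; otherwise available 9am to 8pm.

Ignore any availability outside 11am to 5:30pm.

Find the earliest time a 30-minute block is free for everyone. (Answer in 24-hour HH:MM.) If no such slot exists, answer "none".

11:15

Dilnoza free within 09:00–20:00: 09:00–11:45, 14:00–17:45, 19:15–20:00.
Brynn ∩ Wei: 09:00–09:45, 11:15–14:00.
Brynn ∩ Wei ∩ Dilnoza: 09:00–09:45, 11:15–11:45.
Restricted to 11:00–17:30: 11:15–11:45.
Windows ≥ 30 min: 11:15–11:45.
Earliest such window starts at 11:15.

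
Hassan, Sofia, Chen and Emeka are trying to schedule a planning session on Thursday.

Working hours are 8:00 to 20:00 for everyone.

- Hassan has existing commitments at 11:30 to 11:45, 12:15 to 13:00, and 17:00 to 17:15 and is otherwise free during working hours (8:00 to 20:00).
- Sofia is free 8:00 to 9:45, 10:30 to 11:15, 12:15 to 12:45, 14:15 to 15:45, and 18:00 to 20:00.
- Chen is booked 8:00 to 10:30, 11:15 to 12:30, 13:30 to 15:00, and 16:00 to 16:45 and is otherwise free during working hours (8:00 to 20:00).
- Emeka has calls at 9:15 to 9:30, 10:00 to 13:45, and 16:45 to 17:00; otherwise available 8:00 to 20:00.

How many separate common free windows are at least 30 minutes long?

2

Hassan free within 08:00–20:00: 08:00–11:30, 11:45–12:15, 13:00–17:00, 17:15–20:00.
Chen free within 08:00–20:00: 10:30–11:15, 12:30–13:30, 15:00–16:00, 16:45–20:00.
Emeka free within 08:00–20:00: 08:00–09:15, 09:30–10:00, 13:45–16:45, 17:00–20:00.
Hassan ∩ Sofia: 08:00–09:45, 10:30–11:15, 14:15–15:45, 18:00–20:00.
Hassan ∩ Sofia ∩ Chen: 10:30–11:15, 15:00–15:45, 18:00–20:00.
Hassan ∩ Sofia ∩ Chen ∩ Emeka: 15:00–15:45, 18:00–20:00.
Windows ≥ 30 min: 15:00–15:45, 18:00–20:00.
That's 2 windows.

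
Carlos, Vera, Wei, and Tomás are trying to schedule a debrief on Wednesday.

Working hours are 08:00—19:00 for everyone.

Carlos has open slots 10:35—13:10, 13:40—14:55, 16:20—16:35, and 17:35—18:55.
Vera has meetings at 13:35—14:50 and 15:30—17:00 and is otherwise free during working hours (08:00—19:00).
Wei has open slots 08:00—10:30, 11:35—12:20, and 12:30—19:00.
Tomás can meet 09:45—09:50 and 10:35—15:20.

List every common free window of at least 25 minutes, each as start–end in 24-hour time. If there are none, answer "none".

Vera free within 08:00–19:00: 08:00–13:35, 14:50–15:30, 17:00–19:00.
Carlos ∩ Vera: 10:35–13:10, 14:50–14:55, 17:35–18:55.
Carlos ∩ Vera ∩ Wei: 11:35–12:20, 12:30–13:10, 14:50–14:55, 17:35–18:55.
Carlos ∩ Vera ∩ Wei ∩ Tomás: 11:35–12:20, 12:30–13:10, 14:50–14:55.
Windows ≥ 25 min: 11:35–12:20, 12:30–13:10.

11:35–12:20, 12:30–13:10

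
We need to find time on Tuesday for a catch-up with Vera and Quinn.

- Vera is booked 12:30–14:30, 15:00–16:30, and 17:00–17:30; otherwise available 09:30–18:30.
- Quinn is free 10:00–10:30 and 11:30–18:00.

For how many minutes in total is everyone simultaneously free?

180 minutes

Vera free within 09:30–18:30: 09:30–12:30, 14:30–15:00, 16:30–17:00, 17:30–18:30.
Vera ∩ Quinn: 10:00–10:30, 11:30–12:30, 14:30–15:00, 16:30–17:00, 17:30–18:00.
Total common minutes: 30 + 60 + 30 + 30 + 30 = 180.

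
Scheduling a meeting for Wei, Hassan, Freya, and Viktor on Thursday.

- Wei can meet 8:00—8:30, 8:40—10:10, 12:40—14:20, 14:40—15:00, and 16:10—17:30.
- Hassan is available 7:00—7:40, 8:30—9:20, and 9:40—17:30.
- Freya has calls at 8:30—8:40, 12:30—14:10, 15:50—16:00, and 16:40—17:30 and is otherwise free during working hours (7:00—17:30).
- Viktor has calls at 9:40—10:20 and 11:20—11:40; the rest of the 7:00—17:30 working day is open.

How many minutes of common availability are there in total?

Freya free within 07:00–17:30: 07:00–08:30, 08:40–12:30, 14:10–15:50, 16:00–16:40.
Viktor free within 07:00–17:30: 07:00–09:40, 10:20–11:20, 11:40–17:30.
Wei ∩ Hassan: 08:40–09:20, 09:40–10:10, 12:40–14:20, 14:40–15:00, 16:10–17:30.
Wei ∩ Hassan ∩ Freya: 08:40–09:20, 09:40–10:10, 14:10–14:20, 14:40–15:00, 16:10–16:40.
Wei ∩ Hassan ∩ Freya ∩ Viktor: 08:40–09:20, 14:10–14:20, 14:40–15:00, 16:10–16:40.
Total common minutes: 40 + 10 + 20 + 30 = 100.

100 minutes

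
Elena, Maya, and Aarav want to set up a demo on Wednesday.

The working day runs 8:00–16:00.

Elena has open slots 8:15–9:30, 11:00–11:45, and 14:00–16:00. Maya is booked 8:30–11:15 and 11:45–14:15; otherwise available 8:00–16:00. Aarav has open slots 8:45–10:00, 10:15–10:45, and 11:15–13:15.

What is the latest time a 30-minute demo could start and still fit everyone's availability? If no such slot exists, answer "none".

11:15

Maya free within 08:00–16:00: 08:00–08:30, 11:15–11:45, 14:15–16:00.
Elena ∩ Maya: 08:15–08:30, 11:15–11:45, 14:15–16:00.
Elena ∩ Maya ∩ Aarav: 11:15–11:45.
Windows ≥ 30 min: 11:15–11:45.
Latest start in the last window 11:15–11:45 is 11:45 − 30 min = 11:15.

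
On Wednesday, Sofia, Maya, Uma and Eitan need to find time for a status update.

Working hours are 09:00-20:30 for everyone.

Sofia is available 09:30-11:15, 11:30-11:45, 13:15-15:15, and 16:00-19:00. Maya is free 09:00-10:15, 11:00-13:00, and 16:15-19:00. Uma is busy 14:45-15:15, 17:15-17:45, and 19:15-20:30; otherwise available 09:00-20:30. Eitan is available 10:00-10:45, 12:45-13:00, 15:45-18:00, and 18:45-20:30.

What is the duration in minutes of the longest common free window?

60 minutes

Uma free within 09:00–20:30: 09:00–14:45, 15:15–17:15, 17:45–19:15.
Sofia ∩ Maya: 09:30–10:15, 11:00–11:15, 11:30–11:45, 16:15–19:00.
Sofia ∩ Maya ∩ Uma: 09:30–10:15, 11:00–11:15, 11:30–11:45, 16:15–17:15, 17:45–19:00.
Sofia ∩ Maya ∩ Uma ∩ Eitan: 10:00–10:15, 16:15–17:15, 17:45–18:00, 18:45–19:00.
Common window lengths: 15, 60, 15, 15 min; longest is 60.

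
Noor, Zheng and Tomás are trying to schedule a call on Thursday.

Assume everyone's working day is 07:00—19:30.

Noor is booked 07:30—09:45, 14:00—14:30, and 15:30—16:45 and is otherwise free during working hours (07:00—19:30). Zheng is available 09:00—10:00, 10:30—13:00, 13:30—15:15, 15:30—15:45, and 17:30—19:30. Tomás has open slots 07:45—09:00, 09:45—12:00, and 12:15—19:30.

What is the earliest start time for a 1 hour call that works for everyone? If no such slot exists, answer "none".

10:30

Noor free within 07:00–19:30: 07:00–07:30, 09:45–14:00, 14:30–15:30, 16:45–19:30.
Noor ∩ Zheng: 09:45–10:00, 10:30–13:00, 13:30–14:00, 14:30–15:15, 17:30–19:30.
Noor ∩ Zheng ∩ Tomás: 09:45–10:00, 10:30–12:00, 12:15–13:00, 13:30–14:00, 14:30–15:15, 17:30–19:30.
Windows ≥ 60 min: 10:30–12:00, 17:30–19:30.
Earliest such window starts at 10:30.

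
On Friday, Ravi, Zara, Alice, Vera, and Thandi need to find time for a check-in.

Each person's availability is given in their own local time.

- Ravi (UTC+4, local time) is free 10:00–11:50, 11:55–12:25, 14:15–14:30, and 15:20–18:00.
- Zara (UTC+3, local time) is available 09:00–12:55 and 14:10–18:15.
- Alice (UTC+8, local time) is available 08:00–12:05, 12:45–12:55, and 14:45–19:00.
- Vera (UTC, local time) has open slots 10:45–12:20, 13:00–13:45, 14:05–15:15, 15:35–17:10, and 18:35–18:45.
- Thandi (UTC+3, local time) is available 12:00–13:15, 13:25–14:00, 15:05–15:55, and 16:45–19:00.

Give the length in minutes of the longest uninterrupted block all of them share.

Ravi → UTC: 06:00–07:50, 07:55–08:25, 10:15–10:30, 11:20–14:00.
Zara → UTC: 06:00–09:55, 11:10–15:15.
Alice → UTC: 00:00–04:05, 04:45–04:55, 06:45–11:00.
Vera → UTC: 10:45–12:20, 13:00–13:45, 14:05–15:15, 15:35–17:10, 18:35–18:45.
Thandi → UTC: 09:00–10:15, 10:25–11:00, 12:05–12:55, 13:45–16:00.
Ravi ∩ Zara: 06:00–07:50, 07:55–08:25, 11:20–14:00.
Ravi ∩ Zara ∩ Alice: 06:45–07:50, 07:55–08:25.
Ravi ∩ Zara ∩ Alice ∩ Vera: (none).
Ravi ∩ Zara ∩ Alice ∩ Vera ∩ Thandi: (none).
No common window.

0 minutes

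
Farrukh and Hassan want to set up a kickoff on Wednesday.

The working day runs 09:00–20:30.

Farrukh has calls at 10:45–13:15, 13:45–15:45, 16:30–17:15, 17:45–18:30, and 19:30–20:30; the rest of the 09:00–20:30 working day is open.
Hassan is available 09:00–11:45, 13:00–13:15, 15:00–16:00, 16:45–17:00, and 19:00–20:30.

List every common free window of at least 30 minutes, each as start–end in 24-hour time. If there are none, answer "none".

Farrukh free within 09:00–20:30: 09:00–10:45, 13:15–13:45, 15:45–16:30, 17:15–17:45, 18:30–19:30.
Farrukh ∩ Hassan: 09:00–10:45, 15:45–16:00, 19:00–19:30.
Windows ≥ 30 min: 09:00–10:45, 19:00–19:30.

09:00–10:45, 19:00–19:30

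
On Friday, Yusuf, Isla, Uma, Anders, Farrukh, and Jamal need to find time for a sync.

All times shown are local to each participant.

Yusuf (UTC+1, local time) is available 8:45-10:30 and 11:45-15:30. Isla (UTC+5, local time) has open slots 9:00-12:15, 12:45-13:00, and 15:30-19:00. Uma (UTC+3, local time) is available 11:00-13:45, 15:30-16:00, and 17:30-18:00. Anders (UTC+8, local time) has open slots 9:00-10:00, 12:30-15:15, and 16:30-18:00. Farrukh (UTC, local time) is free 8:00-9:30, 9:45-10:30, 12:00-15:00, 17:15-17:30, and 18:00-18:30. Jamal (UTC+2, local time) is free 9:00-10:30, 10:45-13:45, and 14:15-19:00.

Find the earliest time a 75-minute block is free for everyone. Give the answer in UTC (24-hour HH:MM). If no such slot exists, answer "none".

none

Yusuf → UTC: 07:45–09:30, 10:45–14:30.
Isla → UTC: 04:00–07:15, 07:45–08:00, 10:30–14:00.
Uma → UTC: 08:00–10:45, 12:30–13:00, 14:30–15:00.
Anders → UTC: 01:00–02:00, 04:30–07:15, 08:30–10:00.
Farrukh → UTC: 08:00–09:30, 09:45–10:30, 12:00–15:00, 17:15–17:30, 18:00–18:30.
Jamal → UTC: 07:00–08:30, 08:45–11:45, 12:15–17:00.
Yusuf ∩ Isla: 07:45–08:00, 10:45–14:00.
Yusuf ∩ Isla ∩ Uma: 12:30–13:00.
Yusuf ∩ Isla ∩ Uma ∩ Anders: (none).
Yusuf ∩ Isla ∩ Uma ∩ Anders ∩ Farrukh: (none).
Yusuf ∩ Isla ∩ Uma ∩ Anders ∩ Farrukh ∩ Jamal: (none).
Windows ≥ 75 min: (none).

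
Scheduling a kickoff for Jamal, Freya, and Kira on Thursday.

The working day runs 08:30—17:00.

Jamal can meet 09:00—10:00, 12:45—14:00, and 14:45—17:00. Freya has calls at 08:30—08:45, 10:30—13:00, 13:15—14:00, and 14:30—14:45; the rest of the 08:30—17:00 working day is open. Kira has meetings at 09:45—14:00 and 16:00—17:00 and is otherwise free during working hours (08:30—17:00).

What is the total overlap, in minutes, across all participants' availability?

Freya free within 08:30–17:00: 08:45–10:30, 13:00–13:15, 14:00–14:30, 14:45–17:00.
Kira free within 08:30–17:00: 08:30–09:45, 14:00–16:00.
Jamal ∩ Freya: 09:00–10:00, 13:00–13:15, 14:45–17:00.
Jamal ∩ Freya ∩ Kira: 09:00–09:45, 14:45–16:00.
Total common minutes: 45 + 75 = 120.

120 minutes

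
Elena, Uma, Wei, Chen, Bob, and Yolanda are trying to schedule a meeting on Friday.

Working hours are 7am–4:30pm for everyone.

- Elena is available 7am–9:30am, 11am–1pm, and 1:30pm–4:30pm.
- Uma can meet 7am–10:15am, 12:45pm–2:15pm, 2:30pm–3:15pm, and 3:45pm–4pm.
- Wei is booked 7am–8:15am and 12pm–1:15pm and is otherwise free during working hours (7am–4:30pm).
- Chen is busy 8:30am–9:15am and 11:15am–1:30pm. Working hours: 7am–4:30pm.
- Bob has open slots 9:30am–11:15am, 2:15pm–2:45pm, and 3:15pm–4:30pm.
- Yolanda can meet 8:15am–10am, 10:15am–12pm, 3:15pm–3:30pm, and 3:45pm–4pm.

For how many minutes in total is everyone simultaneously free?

15 minutes

Wei free within 07:00–16:30: 08:15–12:00, 13:15–16:30.
Chen free within 07:00–16:30: 07:00–08:30, 09:15–11:15, 13:30–16:30.
Elena ∩ Uma: 07:00–09:30, 12:45–13:00, 13:30–14:15, 14:30–15:15, 15:45–16:00.
Elena ∩ Uma ∩ Wei: 08:15–09:30, 13:30–14:15, 14:30–15:15, 15:45–16:00.
Elena ∩ Uma ∩ Wei ∩ Chen: 08:15–08:30, 09:15–09:30, 13:30–14:15, 14:30–15:15, 15:45–16:00.
Elena ∩ Uma ∩ Wei ∩ Chen ∩ Bob: 14:30–14:45, 15:45–16:00.
Elena ∩ Uma ∩ Wei ∩ Chen ∩ Bob ∩ Yolanda: 15:45–16:00.
Total common minutes: 15.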